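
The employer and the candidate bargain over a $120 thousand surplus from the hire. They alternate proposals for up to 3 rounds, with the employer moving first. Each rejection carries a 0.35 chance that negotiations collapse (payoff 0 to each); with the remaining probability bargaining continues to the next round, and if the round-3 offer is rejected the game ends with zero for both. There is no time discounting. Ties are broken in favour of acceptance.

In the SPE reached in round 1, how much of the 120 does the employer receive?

92.7

By backward induction:
Round 3 (the employer proposes): rejection yields 0 for the candidate; the employer offers 0 and keeps 120.
Round 2 (the candidate proposes): rejecting gives the employer an expected 0.65 × 120 = 78; the candidate offers that and keeps 42.
Round 1 (the employer proposes): rejecting gives the candidate an expected 0.65 × 42 = 27.3, so the employer offers 27.3, keeping 92.7.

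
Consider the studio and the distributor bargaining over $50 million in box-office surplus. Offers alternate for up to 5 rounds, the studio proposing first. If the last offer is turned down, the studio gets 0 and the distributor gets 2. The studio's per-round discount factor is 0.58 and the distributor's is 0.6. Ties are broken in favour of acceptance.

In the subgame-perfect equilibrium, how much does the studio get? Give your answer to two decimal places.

By backward induction:
Round 5 (the studio proposes): the distributor gets 2 if talks fail, so the studio offers 2 and keeps 48.
Round 4 (the distributor proposes): the studio can get 48 next round, worth 0.58 × 48 = 27.84 now; the distributor offers that and keeps 22.16.
Round 3 (the studio proposes): the distributor can get 22.16 next round, worth 0.6 × 22.16 = 13.296 now, so the studio offers 13.296, keeping 36.704.
Round 2 (the distributor proposes): the studio can get 36.704 next round, worth 0.58 × 36.704 = 21.28832 now; the distributor offers that and keeps 28.71168.
Round 1 (the studio proposes): the distributor can get 28.71168 next round, worth 0.6 × 28.71168 = 17.227008 now, so the studio offers 17.227008, keeping 32.772992.

32.77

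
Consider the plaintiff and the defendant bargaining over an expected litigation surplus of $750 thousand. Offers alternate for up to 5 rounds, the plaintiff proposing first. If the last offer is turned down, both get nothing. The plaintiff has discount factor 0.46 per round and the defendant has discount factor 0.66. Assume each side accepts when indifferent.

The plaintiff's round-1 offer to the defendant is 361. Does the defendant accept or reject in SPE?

Round 5 (the plaintiff proposes): the defendant will accept anything ≥ 0, so the plaintiff offers 0 and keeps 750.
Round 4 (the defendant proposes): the plaintiff can get 750 next round, worth 0.46 × 750 = 345 now, so the defendant offers 345, keeping 405.
Round 3 (the plaintiff proposes): the defendant can get 405 next round, worth 0.66 × 405 = 267.3 now. The plaintiff offers 267.3 and keeps 750 − 267.3 = 482.7.
Round 2 (the defendant proposes): the plaintiff can get 482.7 next round, worth 0.46 × 482.7 = 222.042 now. The defendant offers 222.042 and keeps 750 − 222.042 = 527.958.
So by rejecting in round 1, the defendant gets 527.958 next round, worth 0.66 × 527.958 = 348.45228 now.
Offer 361 ≥ 348.45228, so the defendant accepts.

Accept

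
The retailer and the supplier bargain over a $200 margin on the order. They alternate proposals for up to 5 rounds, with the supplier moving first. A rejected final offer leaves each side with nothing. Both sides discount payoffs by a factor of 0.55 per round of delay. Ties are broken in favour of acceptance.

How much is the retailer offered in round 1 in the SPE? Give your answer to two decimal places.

64.47

By backward induction:
Round 5 (the supplier proposes): rejection yields 0 for the retailer; the supplier offers 0 and keeps 200.
Round 4 (the retailer proposes): the supplier can get 200 next round, worth 0.55 × 200 = 110 now. The retailer offers 110 and keeps 200 − 110 = 90.
Round 3 (the supplier proposes): the retailer can get 90 next round, worth 0.55 × 90 = 49.5 now. The supplier offers 49.5 and keeps 200 − 49.5 = 150.5.
Round 2 (the retailer proposes): the supplier can get 150.5 next round, worth 0.55 × 150.5 = 82.775 now. The retailer offers 82.775 and keeps 200 − 82.775 = 117.225.
Round 1 (the supplier proposes): the retailer can get 117.225 next round, worth 0.55 × 117.225 = 64.47375 now. The supplier offers 64.47375 and keeps 200 − 64.47375 = 135.52625.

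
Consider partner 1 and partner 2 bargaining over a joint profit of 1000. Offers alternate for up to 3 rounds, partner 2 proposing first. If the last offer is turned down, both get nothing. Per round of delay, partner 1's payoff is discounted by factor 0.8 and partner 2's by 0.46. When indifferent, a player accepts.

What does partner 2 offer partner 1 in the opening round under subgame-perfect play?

432

Round 3 (partner 2 proposes): rejection yields 0 for partner 1; partner 2 offers 0 and keeps 1000.
Round 2 (partner 1 proposes): partner 2 can get 1000 next round, worth 0.46 × 1000 = 460 now. Partner 1 offers 460 and keeps 1000 − 460 = 540.
Round 1 (partner 2 proposes): partner 1 can get 540 next round, worth 0.8 × 540 = 432 now. Partner 2 offers 432 and keeps 1000 − 432 = 568.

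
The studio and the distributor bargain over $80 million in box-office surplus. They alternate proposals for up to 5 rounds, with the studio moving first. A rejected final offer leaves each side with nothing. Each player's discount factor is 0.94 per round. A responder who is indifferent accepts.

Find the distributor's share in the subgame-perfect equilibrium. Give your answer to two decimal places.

8.50

Round 5 (the studio proposes): rejection yields 0 for the distributor; the studio offers 0 and keeps 80.
Round 4 (the distributor proposes): the studio can get 80 next round, worth 0.94 × 80 = 75.2 now; the distributor offers that and keeps 4.8.
Round 3 (the studio proposes): the distributor can get 4.8 next round, worth 0.94 × 4.8 = 4.512 now, so the studio offers 4.512, keeping 75.488.
Round 2 (the distributor proposes): the studio can get 75.488 next round, worth 0.94 × 75.488 = 70.95872 now. The distributor offers 70.95872 and keeps 80 − 70.95872 = 9.04128.
Round 1 (the studio proposes): the distributor can get 9.04128 next round, worth 0.94 × 9.04128 = 8.4988032 now; the studio offers that and keeps 71.5011968.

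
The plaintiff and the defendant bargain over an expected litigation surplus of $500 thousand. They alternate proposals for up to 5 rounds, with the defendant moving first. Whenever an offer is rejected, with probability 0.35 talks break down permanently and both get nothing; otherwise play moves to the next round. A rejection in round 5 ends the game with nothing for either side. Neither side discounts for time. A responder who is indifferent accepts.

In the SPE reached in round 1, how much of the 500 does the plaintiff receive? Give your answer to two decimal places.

By backward induction:
Round 5 (the defendant proposes): rejection yields 0 for the plaintiff; the defendant offers 0 and keeps 500.
Round 4 (the plaintiff proposes): rejecting gives the defendant an expected 0.65 × 500 = 325. The plaintiff offers 325 and keeps 500 − 325 = 175.
Round 3 (the defendant proposes): rejecting gives the plaintiff an expected 0.65 × 175 = 113.75; the defendant offers that and keeps 386.25.
Round 2 (the plaintiff proposes): rejecting gives the defendant an expected 0.65 × 386.25 = 251.0625. The plaintiff offers 251.0625 and keeps 500 − 251.0625 = 248.9375.
Round 1 (the defendant proposes): rejecting gives the plaintiff an expected 0.65 × 248.9375 = 161.809375, so the defendant offers 161.809375, keeping 338.190625.

161.81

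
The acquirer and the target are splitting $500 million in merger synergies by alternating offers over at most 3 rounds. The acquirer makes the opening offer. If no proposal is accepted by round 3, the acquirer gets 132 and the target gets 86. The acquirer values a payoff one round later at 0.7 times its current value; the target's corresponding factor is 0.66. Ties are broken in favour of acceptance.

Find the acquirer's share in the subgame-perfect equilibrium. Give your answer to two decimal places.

361.27

Round 3 (the acquirer proposes): the target gets 86 if talks fail, so the acquirer offers 86 and keeps 414.
Round 2 (the target proposes): the acquirer can get 414 next round, worth 0.7 × 414 = 289.8 now, so the target offers 289.8, keeping 210.2.
Round 1 (the acquirer proposes): the target can get 210.2 next round, worth 0.66 × 210.2 = 138.732 now; the acquirer offers that and keeps 361.268.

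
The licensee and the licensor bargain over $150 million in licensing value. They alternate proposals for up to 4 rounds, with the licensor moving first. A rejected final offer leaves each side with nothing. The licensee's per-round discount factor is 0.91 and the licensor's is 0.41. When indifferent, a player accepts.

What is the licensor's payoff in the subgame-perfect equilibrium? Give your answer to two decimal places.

Round 4 (the licensee proposes): the licensor will accept anything ≥ 0, so the licensee offers 0 and keeps 150.
Round 3 (the licensor proposes): the licensee can get 150 next round, worth 0.91 × 150 = 136.5 now. The licensor offers 136.5 and keeps 150 − 136.5 = 13.5.
Round 2 (the licensee proposes): the licensor can get 13.5 next round, worth 0.41 × 13.5 = 5.535 now. The licensee offers 5.535 and keeps 150 − 5.535 = 144.465.
Round 1 (the licensor proposes): the licensee can get 144.465 next round, worth 0.91 × 144.465 = 131.46315 now, so the licensor offers 131.46315, keeping 18.53685.

18.54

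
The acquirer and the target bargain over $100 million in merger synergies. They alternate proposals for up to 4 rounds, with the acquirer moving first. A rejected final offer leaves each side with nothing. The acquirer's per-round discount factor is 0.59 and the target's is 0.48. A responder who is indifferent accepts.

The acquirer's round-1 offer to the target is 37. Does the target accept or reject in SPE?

Accept

Work out the target's continuation value if the offer is rejected.
Round 4 (the target proposes): rejection yields 0 for the acquirer; the target offers 0 and keeps 100.
Round 3 (the acquirer proposes): the target can get 100 next round, worth 0.48 × 100 = 48 now; the acquirer offers that and keeps 52.
Round 2 (the target proposes): the acquirer can get 52 next round, worth 0.59 × 52 = 30.68 now, so the target offers 30.68, keeping 69.32.
So by rejecting in round 1, the target gets 69.32 next round, worth 0.48 × 69.32 = 33.2736 now.
Offer 37 ≥ 33.2736, so the target accepts.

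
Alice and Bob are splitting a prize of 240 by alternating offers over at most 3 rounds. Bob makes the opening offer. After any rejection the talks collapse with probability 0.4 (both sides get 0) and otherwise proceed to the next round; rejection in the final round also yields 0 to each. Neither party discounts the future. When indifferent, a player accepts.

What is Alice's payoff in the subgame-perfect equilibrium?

Round 3 (Bob proposes): Alice will accept anything ≥ 0, so Bob offers 0 and keeps 240.
Round 2 (Alice proposes): rejecting gives Bob an expected 0.6 × 240 = 144. Alice offers 144 and keeps 240 − 144 = 96.
Round 1 (Bob proposes): rejecting gives Alice an expected 0.6 × 96 = 57.6, so Bob offers 57.6, keeping 182.4.

57.6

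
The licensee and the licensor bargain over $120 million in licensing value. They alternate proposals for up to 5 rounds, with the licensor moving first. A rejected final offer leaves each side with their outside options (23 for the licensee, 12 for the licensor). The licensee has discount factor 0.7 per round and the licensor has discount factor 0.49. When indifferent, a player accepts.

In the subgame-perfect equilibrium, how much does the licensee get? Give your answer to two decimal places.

60.24

Round 5 (the licensor proposes): the licensee gets 23 if talks fail, so the licensor offers 23 and keeps 97.
Round 4 (the licensee proposes): the licensor can get 97 next round, worth 0.49 × 97 = 47.53 now; the licensee offers that and keeps 72.47.
Round 3 (the licensor proposes): the licensee can get 72.47 next round, worth 0.7 × 72.47 = 50.729 now, so the licensor offers 50.729, keeping 69.271.
Round 2 (the licensee proposes): the licensor can get 69.271 next round, worth 0.49 × 69.271 = 33.94279 now; the licensee offers that and keeps 86.05721.
Round 1 (the licensor proposes): the licensee can get 86.05721 next round, worth 0.7 × 86.05721 = 60.240047 now, so the licensor offers 60.240047, keeping 59.759953.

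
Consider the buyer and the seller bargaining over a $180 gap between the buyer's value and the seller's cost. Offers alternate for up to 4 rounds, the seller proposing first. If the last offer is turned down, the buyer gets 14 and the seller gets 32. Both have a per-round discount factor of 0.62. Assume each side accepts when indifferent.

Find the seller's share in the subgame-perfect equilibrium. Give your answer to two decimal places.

102.32

Work backward from the last round.
Round 4 (the buyer proposes): the seller gets 32 if talks fail, so the buyer offers 32 and keeps 148.
Round 3 (the seller proposes): the buyer can get 148 next round, worth 0.62 × 148 = 91.76 now; the seller offers that and keeps 88.24.
Round 2 (the buyer proposes): the seller can get 88.24 next round, worth 0.62 × 88.24 = 54.7088 now, so the buyer offers 54.7088, keeping 125.2912.
Round 1 (the seller proposes): the buyer can get 125.2912 next round, worth 0.62 × 125.2912 = 77.680544 now, so the seller offers 77.680544, keeping 102.319456.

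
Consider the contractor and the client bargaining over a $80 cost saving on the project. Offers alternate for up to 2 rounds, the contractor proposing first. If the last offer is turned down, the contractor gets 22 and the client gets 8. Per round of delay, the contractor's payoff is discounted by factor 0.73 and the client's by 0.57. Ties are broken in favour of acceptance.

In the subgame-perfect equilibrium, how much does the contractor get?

Round 2 (the client proposes): the contractor gets 22 if talks fail, so the client offers 22 and keeps 58.
Round 1 (the contractor proposes): the client can get 58 next round, worth 0.57 × 58 = 33.06 now, so the contractor offers 33.06, keeping 46.94.

46.94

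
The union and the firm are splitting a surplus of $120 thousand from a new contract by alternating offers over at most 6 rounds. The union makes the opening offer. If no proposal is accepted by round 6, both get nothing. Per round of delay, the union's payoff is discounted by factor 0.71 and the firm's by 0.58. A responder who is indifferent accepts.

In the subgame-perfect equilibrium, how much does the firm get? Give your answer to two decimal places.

Work backward from the last round.
Round 6 (the firm proposes): rejection yields 0 for the union; the firm offers 0 and keeps 120.
Round 5 (the union proposes): the firm can get 120 next round, worth 0.58 × 120 = 69.6 now. The union offers 69.6 and keeps 120 − 69.6 = 50.4.
Round 4 (the firm proposes): the union can get 50.4 next round, worth 0.71 × 50.4 = 35.784 now. The firm offers 35.784 and keeps 120 − 35.784 = 84.216.
Round 3 (the union proposes): the firm can get 84.216 next round, worth 0.58 × 84.216 = 48.84528 now, so the union offers 48.84528, keeping 71.15472.
Round 2 (the firm proposes): the union can get 71.15472 next round, worth 0.71 × 71.15472 = 50.5198512 now, so the firm offers 50.5198512, keeping 69.4801488.
Round 1 (the union proposes): the firm can get 69.4801488 next round, worth 0.58 × 69.4801488 = 40.298486304 now; the union offers that and keeps 79.701513696.

40.30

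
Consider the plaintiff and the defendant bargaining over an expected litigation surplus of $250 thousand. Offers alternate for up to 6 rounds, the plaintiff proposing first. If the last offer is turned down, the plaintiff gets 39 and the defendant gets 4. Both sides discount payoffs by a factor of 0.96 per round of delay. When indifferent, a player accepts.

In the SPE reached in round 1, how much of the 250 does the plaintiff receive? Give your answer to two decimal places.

Round 6 (the defendant proposes): the plaintiff gets 39 if talks fail, so the defendant offers 39 and keeps 211.
Round 5 (the plaintiff proposes): the defendant can get 211 next round, worth 0.96 × 211 = 202.56 now; the plaintiff offers that and keeps 47.44.
Round 4 (the defendant proposes): the plaintiff can get 47.44 next round, worth 0.96 × 47.44 = 45.5424 now; the defendant offers that and keeps 204.4576.
Round 3 (the plaintiff proposes): the defendant can get 204.4576 next round, worth 0.96 × 204.4576 = 196.279296 now, so the plaintiff offers 196.279296, keeping 53.720704.
Round 2 (the defendant proposes): the plaintiff can get 53.720704 next round, worth 0.96 × 53.720704 = 51.57187584 now; the defendant offers that and keeps 198.42812416.
Round 1 (the plaintiff proposes): the defendant can get 198.42812416 next round, worth 0.96 × 198.42812416 = 190.4909991936 now. The plaintiff offers 190.4909991936 and keeps 250 − 190.4909991936 = 59.5090008064.

59.51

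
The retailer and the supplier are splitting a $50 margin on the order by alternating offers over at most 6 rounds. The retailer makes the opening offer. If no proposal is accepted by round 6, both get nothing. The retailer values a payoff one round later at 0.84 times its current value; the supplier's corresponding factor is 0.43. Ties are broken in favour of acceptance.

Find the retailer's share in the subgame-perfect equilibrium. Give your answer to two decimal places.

42.51

Round 6 (the supplier proposes): rejection yields 0 for the retailer; the supplier offers 0 and keeps 50.
Round 5 (the retailer proposes): the supplier can get 50 next round, worth 0.43 × 50 = 21.5 now. The retailer offers 21.5 and keeps 50 − 21.5 = 28.5.
Round 4 (the supplier proposes): the retailer can get 28.5 next round, worth 0.84 × 28.5 = 23.94 now. The supplier offers 23.94 and keeps 50 − 23.94 = 26.06.
Round 3 (the retailer proposes): the supplier can get 26.06 next round, worth 0.43 × 26.06 = 11.2058 now. The retailer offers 11.2058 and keeps 50 − 11.2058 = 38.7942.
Round 2 (the supplier proposes): the retailer can get 38.7942 next round, worth 0.84 × 38.7942 = 32.587128 now, so the supplier offers 32.587128, keeping 17.412872.
Round 1 (the retailer proposes): the supplier can get 17.412872 next round, worth 0.43 × 17.412872 = 7.48753496 now. The retailer offers 7.48753496 and keeps 50 − 7.48753496 = 42.51246504.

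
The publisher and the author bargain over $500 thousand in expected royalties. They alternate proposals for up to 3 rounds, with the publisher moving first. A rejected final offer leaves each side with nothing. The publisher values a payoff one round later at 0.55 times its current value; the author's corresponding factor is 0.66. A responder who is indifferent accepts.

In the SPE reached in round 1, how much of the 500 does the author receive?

148.5

Round 3 (the publisher proposes): rejection yields 0 for the author; the publisher offers 0 and keeps 500.
Round 2 (the author proposes): the publisher can get 500 next round, worth 0.55 × 500 = 275 now. The author offers 275 and keeps 500 − 275 = 225.
Round 1 (the publisher proposes): the author can get 225 next round, worth 0.66 × 225 = 148.5 now, so the publisher offers 148.5, keeping 351.5.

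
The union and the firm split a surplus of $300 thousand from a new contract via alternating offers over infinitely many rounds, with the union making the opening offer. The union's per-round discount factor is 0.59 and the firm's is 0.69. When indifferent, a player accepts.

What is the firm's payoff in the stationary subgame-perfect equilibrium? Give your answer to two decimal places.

143.14

When the union proposes, the firm accepts any offer worth at least 0.69 times what the firm would get by proposing next round; and vice versa.
This gives x = 300 − 0.69y and y = 300 − 0.59x, where x and y are each side's share when it proposes.
Hence (1 − 0.69·0.59)x = 300(1 − 0.69), i.e. 0.5929·x = 93.
x ≈ 156.8561; the firm's share is 300 − x ≈ 143.1439.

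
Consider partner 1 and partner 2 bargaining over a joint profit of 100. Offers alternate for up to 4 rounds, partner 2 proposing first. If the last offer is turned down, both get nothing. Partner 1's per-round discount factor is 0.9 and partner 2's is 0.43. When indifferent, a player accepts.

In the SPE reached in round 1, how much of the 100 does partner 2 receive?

13.87

By backward induction:
Round 4 (partner 1 proposes): partner 2 will accept anything ≥ 0, so partner 1 offers 0 and keeps 100.
Round 3 (partner 2 proposes): partner 1 can get 100 next round, worth 0.9 × 100 = 90 now; partner 2 offers that and keeps 10.
Round 2 (partner 1 proposes): partner 2 can get 10 next round, worth 0.43 × 10 = 4.3 now, so partner 1 offers 4.3, keeping 95.7.
Round 1 (partner 2 proposes): partner 1 can get 95.7 next round, worth 0.9 × 95.7 = 86.13 now. Partner 2 offers 86.13 and keeps 100 − 86.13 = 13.87.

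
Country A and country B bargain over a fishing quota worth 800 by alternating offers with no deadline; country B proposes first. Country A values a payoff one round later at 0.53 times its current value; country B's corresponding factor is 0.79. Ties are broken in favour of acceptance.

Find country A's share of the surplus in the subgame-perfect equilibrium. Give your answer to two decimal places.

Let x be country B's share when country B proposes and y be country A's share when country A proposes.
Country A accepts iff offered ≥ 0.53·y, so x = 800 − 0.53y. Symmetrically y = 800 − 0.79x.
Substituting: x = 800 − 0.53(800 − 0.79x), giving x(1 − 0.79·0.53) = 800(1 − 0.53).
So x = 800 × 0.47 / 0.5813 ≈ 646.8261, and country A receives 800 − x ≈ 153.1739.

153.17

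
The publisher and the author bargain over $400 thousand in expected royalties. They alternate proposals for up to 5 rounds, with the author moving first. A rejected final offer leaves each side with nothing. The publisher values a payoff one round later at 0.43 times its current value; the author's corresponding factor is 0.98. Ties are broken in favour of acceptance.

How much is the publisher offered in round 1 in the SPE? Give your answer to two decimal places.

Solve by backward induction from round 5.
Round 5 (the author proposes): rejection yields 0 for the publisher; the author offers 0 and keeps 400.
Round 4 (the publisher proposes): the author can get 400 next round, worth 0.98 × 400 = 392 now. The publisher offers 392 and keeps 400 − 392 = 8.
Round 3 (the author proposes): the publisher can get 8 next round, worth 0.43 × 8 = 3.44 now; the author offers that and keeps 396.56.
Round 2 (the publisher proposes): the author can get 396.56 next round, worth 0.98 × 396.56 = 388.6288 now, so the publisher offers 388.6288, keeping 11.3712.
Round 1 (the author proposes): the publisher can get 11.3712 next round, worth 0.43 × 11.3712 = 4.889616 now, so the author offers 4.889616, keeping 395.110384.

4.89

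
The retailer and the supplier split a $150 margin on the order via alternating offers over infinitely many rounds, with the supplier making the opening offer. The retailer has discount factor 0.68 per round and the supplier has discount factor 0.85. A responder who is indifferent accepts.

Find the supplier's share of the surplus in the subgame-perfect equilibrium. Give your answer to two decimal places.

When the supplier proposes, the retailer accepts any offer worth at least 0.68 times what the retailer would get by proposing next round; and vice versa.
This gives x = 150 − 0.68y and y = 150 − 0.85x, where x and y are each side's share when it proposes.
Hence (1 − 0.68·0.85)x = 150(1 − 0.68), i.e. 0.422·x = 48.
x ≈ 113.7441; the retailer's share is 150 − x ≈ 36.2559.

113.74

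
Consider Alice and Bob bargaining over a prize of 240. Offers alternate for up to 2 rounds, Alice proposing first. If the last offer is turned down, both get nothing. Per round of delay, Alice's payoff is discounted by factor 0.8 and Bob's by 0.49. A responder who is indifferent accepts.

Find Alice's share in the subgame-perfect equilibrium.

Round 2 (Bob proposes): rejection yields 0 for Alice; Bob offers 0 and keeps 240.
Round 1 (Alice proposes): Bob can get 240 next round, worth 0.49 × 240 = 117.6 now; Alice offers that and keeps 122.4.

122.4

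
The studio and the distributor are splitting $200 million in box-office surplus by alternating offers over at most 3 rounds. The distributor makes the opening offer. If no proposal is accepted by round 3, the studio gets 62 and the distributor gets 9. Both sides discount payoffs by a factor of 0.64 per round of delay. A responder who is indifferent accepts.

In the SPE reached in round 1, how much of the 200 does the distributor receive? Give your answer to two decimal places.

Round 3 (the distributor proposes): the studio gets 62 if talks fail, so the distributor offers 62 and keeps 138.
Round 2 (the studio proposes): the distributor can get 138 next round, worth 0.64 × 138 = 88.32 now. The studio offers 88.32 and keeps 200 − 88.32 = 111.68.
Round 1 (the distributor proposes): the studio can get 111.68 next round, worth 0.64 × 111.68 = 71.4752 now. The distributor offers 71.4752 and keeps 200 − 71.4752 = 128.5248.

128.52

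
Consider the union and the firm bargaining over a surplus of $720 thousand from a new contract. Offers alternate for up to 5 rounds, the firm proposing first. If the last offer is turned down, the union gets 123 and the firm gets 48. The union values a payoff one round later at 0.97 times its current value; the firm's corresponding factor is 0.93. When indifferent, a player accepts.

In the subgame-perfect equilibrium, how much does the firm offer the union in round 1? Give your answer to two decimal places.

193.09

Round 5 (the firm proposes): the union gets 123 if talks fail, so the firm offers 123 and keeps 597.
Round 4 (the union proposes): the firm can get 597 next round, worth 0.93 × 597 = 555.21 now, so the union offers 555.21, keeping 164.79.
Round 3 (the firm proposes): the union can get 164.79 next round, worth 0.97 × 164.79 = 159.8463 now. The firm offers 159.8463 and keeps 720 − 159.8463 = 560.1537.
Round 2 (the union proposes): the firm can get 560.1537 next round, worth 0.93 × 560.1537 = 520.942941 now, so the union offers 520.942941, keeping 199.057059.
Round 1 (the firm proposes): the union can get 199.057059 next round, worth 0.97 × 199.057059 = 193.08534723 now; the firm offers that and keeps 526.91465277.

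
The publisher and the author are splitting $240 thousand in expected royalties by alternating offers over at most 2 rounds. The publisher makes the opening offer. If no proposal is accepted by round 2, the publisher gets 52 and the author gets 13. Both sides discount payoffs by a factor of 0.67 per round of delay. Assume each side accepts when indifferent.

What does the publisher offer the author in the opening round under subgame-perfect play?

125.96

Round 2 (the author proposes): the publisher gets 52 if talks fail, so the author offers 52 and keeps 188.
Round 1 (the publisher proposes): the author can get 188 next round, worth 0.67 × 188 = 125.96 now; the publisher offers that and keeps 114.04.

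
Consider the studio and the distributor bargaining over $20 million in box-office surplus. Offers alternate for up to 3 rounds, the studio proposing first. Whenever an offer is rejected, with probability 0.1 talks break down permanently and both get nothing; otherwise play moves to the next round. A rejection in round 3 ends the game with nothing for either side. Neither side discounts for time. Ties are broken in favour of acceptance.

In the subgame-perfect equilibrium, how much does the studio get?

18.2

By backward induction:
Round 3 (the studio proposes): rejection yields 0 for the distributor; the studio offers 0 and keeps 20.
Round 2 (the distributor proposes): rejecting gives the studio an expected 0.9 × 20 = 18. The distributor offers 18 and keeps 20 − 18 = 2.
Round 1 (the studio proposes): rejecting gives the distributor an expected 0.9 × 2 = 1.8. The studio offers 1.8 and keeps 20 − 1.8 = 18.2.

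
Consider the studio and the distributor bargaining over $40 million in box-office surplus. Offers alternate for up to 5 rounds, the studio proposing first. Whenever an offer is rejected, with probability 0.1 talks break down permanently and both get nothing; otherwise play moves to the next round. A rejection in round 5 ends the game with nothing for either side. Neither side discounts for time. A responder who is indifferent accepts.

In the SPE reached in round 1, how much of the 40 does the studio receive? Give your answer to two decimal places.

33.48

Round 5 (the studio proposes): rejection yields 0 for the distributor; the studio offers 0 and keeps 40.
Round 4 (the distributor proposes): rejecting gives the studio an expected 0.9 × 40 = 36. The distributor offers 36 and keeps 40 − 36 = 4.
Round 3 (the studio proposes): rejecting gives the distributor an expected 0.9 × 4 = 3.6. The studio offers 3.6 and keeps 40 − 3.6 = 36.4.
Round 2 (the distributor proposes): rejecting gives the studio an expected 0.9 × 36.4 = 32.76. The distributor offers 32.76 and keeps 40 − 32.76 = 7.24.
Round 1 (the studio proposes): rejecting gives the distributor an expected 0.9 × 7.24 = 6.516; the studio offers that and keeps 33.484.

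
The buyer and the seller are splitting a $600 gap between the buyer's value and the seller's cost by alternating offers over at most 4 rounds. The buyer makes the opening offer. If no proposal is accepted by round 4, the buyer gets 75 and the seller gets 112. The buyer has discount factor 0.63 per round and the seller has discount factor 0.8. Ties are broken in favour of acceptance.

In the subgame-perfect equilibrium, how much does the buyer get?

210.72

Solve by backward induction from round 4.
Round 4 (the seller proposes): the buyer gets 75 if talks fail, so the seller offers 75 and keeps 525.
Round 3 (the buyer proposes): the seller can get 525 next round, worth 0.8 × 525 = 420 now; the buyer offers that and keeps 180.
Round 2 (the seller proposes): the buyer can get 180 next round, worth 0.63 × 180 = 113.4 now. The seller offers 113.4 and keeps 600 − 113.4 = 486.6.
Round 1 (the buyer proposes): the seller can get 486.6 next round, worth 0.8 × 486.6 = 389.28 now; the buyer offers that and keeps 210.72.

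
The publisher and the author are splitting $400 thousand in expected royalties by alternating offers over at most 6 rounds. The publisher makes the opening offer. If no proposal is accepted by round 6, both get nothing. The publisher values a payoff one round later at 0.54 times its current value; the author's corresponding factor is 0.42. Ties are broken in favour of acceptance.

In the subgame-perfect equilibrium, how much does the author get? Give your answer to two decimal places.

103.45

Round 6 (the author proposes): rejection yields 0 for the publisher; the author offers 0 and keeps 400.
Round 5 (the publisher proposes): the author can get 400 next round, worth 0.42 × 400 = 168 now; the publisher offers that and keeps 232.
Round 4 (the author proposes): the publisher can get 232 next round, worth 0.54 × 232 = 125.28 now; the author offers that and keeps 274.72.
Round 3 (the publisher proposes): the author can get 274.72 next round, worth 0.42 × 274.72 = 115.3824 now. The publisher offers 115.3824 and keeps 400 − 115.3824 = 284.6176.
Round 2 (the author proposes): the publisher can get 284.6176 next round, worth 0.54 × 284.6176 = 153.693504 now. The author offers 153.693504 and keeps 400 − 153.693504 = 246.306496.
Round 1 (the publisher proposes): the author can get 246.306496 next round, worth 0.42 × 246.306496 = 103.44872832 now. The publisher offers 103.44872832 and keeps 400 − 103.44872832 = 296.55127168.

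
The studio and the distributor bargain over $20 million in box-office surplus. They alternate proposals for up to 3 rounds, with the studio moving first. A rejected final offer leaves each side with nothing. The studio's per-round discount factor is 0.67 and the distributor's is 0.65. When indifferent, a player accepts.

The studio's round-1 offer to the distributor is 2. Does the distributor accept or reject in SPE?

Reject

Round 3 (the studio proposes): the distributor will accept anything ≥ 0, so the studio offers 0 and keeps 20.
Round 2 (the distributor proposes): the studio can get 20 next round, worth 0.67 × 20 = 13.4 now, so the distributor offers 13.4, keeping 6.6.
So by rejecting in round 1, the distributor gets 6.6 next round, worth 0.65 × 6.6 = 4.29 now.
Offer 2 < 4.29, so the distributor rejects.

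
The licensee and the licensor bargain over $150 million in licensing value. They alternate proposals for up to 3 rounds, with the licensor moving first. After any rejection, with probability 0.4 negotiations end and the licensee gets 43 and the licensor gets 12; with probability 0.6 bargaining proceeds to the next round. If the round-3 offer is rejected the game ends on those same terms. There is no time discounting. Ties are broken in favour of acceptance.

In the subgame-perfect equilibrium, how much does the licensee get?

65.8

By backward induction:
Round 3 (the licensor proposes): the licensee gets 43 if talks fail, so the licensor offers 43 and keeps 107.
Round 2 (the licensee proposes): rejecting gives the licensor an expected 0.6 × 107 + 0.4 × 12 = 69; the licensee offers that and keeps 81.
Round 1 (the licensor proposes): rejecting gives the licensee an expected 0.6 × 81 + 0.4 × 43 = 65.8. The licensor offers 65.8 and keeps 150 − 65.8 = 84.2.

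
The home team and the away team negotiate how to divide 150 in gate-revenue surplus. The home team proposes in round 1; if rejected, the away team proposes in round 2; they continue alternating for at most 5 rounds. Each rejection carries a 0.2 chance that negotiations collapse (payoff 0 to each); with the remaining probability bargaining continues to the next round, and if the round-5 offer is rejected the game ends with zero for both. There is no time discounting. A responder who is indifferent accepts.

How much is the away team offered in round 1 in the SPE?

39.36

Round 5 (the home team proposes): rejection yields 0 for the away team; the home team offers 0 and keeps 150.
Round 4 (the away team proposes): rejecting gives the home team an expected 0.8 × 150 = 120. The away team offers 120 and keeps 150 − 120 = 30.
Round 3 (the home team proposes): rejecting gives the away team an expected 0.8 × 30 = 24, so the home team offers 24, keeping 126.
Round 2 (the away team proposes): rejecting gives the home team an expected 0.8 × 126 = 100.8. The away team offers 100.8 and keeps 150 − 100.8 = 49.2.
Round 1 (the home team proposes): rejecting gives the away team an expected 0.8 × 49.2 = 39.36, so the home team offers 39.36, keeping 110.64.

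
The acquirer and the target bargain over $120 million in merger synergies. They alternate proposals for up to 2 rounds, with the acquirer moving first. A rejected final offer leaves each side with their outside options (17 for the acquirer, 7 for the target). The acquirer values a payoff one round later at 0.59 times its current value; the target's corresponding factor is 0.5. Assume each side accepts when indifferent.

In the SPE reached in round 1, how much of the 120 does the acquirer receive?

By backward induction:
Round 2 (the target proposes): the acquirer gets 17 if talks fail, so the target offers 17 and keeps 103.
Round 1 (the acquirer proposes): the target can get 103 next round, worth 0.5 × 103 = 51.5 now. The acquirer offers 51.5 and keeps 120 − 51.5 = 68.5.

68.5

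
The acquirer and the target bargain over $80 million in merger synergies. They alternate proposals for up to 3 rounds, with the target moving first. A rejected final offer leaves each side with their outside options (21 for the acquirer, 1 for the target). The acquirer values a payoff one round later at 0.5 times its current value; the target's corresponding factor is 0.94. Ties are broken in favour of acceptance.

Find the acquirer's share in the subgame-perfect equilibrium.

Solve by backward induction from round 3.
Round 3 (the target proposes): the acquirer gets 21 if talks fail, so the target offers 21 and keeps 59.
Round 2 (the acquirer proposes): the target can get 59 next round, worth 0.94 × 59 = 55.46 now. The acquirer offers 55.46 and keeps 80 − 55.46 = 24.54.
Round 1 (the target proposes): the acquirer can get 24.54 next round, worth 0.5 × 24.54 = 12.27 now, so the target offers 12.27, keeping 67.73.

12.27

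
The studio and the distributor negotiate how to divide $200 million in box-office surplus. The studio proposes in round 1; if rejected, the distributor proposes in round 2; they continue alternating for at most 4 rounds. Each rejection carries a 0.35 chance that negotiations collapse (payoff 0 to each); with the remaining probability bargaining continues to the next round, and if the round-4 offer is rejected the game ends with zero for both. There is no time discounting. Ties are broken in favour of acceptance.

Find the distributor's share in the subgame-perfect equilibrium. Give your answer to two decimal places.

100.43

By backward induction:
Round 4 (the distributor proposes): the studio will accept anything ≥ 0, so the distributor offers 0 and keeps 200.
Round 3 (the studio proposes): rejecting gives the distributor an expected 0.65 × 200 = 130; the studio offers that and keeps 70.
Round 2 (the distributor proposes): rejecting gives the studio an expected 0.65 × 70 = 45.5. The distributor offers 45.5 and keeps 200 − 45.5 = 154.5.
Round 1 (the studio proposes): rejecting gives the distributor an expected 0.65 × 154.5 = 100.425; the studio offers that and keeps 99.575.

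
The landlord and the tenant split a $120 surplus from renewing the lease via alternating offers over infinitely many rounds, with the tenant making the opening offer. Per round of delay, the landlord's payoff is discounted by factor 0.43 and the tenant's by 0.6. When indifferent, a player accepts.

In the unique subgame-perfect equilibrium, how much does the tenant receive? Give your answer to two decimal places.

92.18

Let x be the tenant's share when the tenant proposes and y be the landlord's share when the landlord proposes.
The landlord accepts iff offered ≥ 0.43·y, so x = 120 − 0.43y. Symmetrically y = 120 − 0.6x.
Substituting: x = 120 − 0.43(120 − 0.6x), giving x(1 − 0.6·0.43) = 120(1 − 0.43).
So x = 120 × 0.57 / 0.742 ≈ 92.1833, and the landlord receives 120 − x ≈ 27.8167.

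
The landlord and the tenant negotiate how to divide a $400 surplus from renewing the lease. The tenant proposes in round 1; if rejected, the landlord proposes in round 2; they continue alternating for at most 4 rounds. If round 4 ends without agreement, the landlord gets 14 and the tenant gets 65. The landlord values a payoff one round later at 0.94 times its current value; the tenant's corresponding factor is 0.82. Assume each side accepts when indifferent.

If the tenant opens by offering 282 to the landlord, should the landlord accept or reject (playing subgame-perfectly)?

Reject

Round 4 (the landlord proposes): the tenant gets 65 if talks fail, so the landlord offers 65 and keeps 335.
Round 3 (the tenant proposes): the landlord can get 335 next round, worth 0.94 × 335 = 314.9 now. The tenant offers 314.9 and keeps 400 − 314.9 = 85.1.
Round 2 (the landlord proposes): the tenant can get 85.1 next round, worth 0.82 × 85.1 = 69.782 now. The landlord offers 69.782 and keeps 400 − 69.782 = 330.218.
So by rejecting in round 1, the landlord gets 330.218 next round, worth 0.94 × 330.218 = 310.40492 now.
Offer 282 < 310.40492, so the landlord rejects.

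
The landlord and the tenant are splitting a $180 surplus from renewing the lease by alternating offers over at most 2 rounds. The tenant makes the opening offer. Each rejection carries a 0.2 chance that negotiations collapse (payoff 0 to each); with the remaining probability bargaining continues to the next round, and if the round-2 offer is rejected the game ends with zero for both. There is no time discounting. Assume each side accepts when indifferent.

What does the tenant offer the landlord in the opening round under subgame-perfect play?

By backward induction:
Round 2 (the landlord proposes): rejection yields 0 for the tenant; the landlord offers 0 and keeps 180.
Round 1 (the tenant proposes): rejecting gives the landlord an expected 0.8 × 180 = 144, so the tenant offers 144, keeping 36.

144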